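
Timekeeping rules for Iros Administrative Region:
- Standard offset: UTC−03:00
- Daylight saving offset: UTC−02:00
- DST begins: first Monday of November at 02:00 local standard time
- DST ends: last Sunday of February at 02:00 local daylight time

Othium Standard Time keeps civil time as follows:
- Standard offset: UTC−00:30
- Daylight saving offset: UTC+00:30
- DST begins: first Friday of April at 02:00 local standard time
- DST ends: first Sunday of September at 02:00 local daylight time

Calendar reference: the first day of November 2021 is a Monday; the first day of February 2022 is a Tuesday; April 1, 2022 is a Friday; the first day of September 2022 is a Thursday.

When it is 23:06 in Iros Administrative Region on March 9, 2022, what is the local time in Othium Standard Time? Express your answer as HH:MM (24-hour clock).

01:36

1 November 2021 is a Monday, so the first Monday is November 1.
1 February 2022 is a Tuesday, so Sundays fall on 6, 13, 20, 27; the last is February 27.
March 9, 2022 is outside the daylight-saving period (1 November 2021 – 27 February 2022), so Iros Administrative Region is on standard time, UTC−03:00.
23:06 Iros Administrative Region + 3h = 02:06 UTC (rolling into the next day, 10 March 2022).
1 April 2022 is a Friday, so the first Friday is April 1.
1 September 2022 is a Thursday, so the first Sunday is September 4.
At the standard offset (UTC−00:30), 02:06 UTC − 0h30m = 01:36 Othium Standard Time standard time.
The standard-time date in Othium Standard Time, March 10, 2022, is outside the daylight-saving period (1 April – 4 September), so Othium Standard Time is on standard time, UTC−00:30.
02:06 UTC − 0h30m = 01:36 Othium Standard Time.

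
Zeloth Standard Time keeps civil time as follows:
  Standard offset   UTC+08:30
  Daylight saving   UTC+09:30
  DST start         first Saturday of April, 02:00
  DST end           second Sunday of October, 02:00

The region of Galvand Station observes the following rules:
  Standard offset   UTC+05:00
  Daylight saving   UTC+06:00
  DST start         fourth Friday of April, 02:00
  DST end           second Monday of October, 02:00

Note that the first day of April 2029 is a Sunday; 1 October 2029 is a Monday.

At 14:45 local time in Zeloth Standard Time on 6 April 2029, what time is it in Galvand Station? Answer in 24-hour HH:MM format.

1 April 2029 is a Sunday, so the first Saturday is April 7.
1 October 2029 is a Monday, so the first Sunday is October 7 and the second is October 14.
6 April 2029 is outside the daylight-saving period (7 April – 14 October), so Zeloth Standard Time is on standard time, UTC+08:30.
14:45 Zeloth Standard Time − 8h30m = 06:15 UTC.
1 April 2029 is a Sunday, so the first Friday is April 6 and the fourth is April 27.
1 October 2029 is a Monday, so the first Monday is October 1 and the second is October 8.
At the standard offset (UTC+05:00), 06:15 UTC + 5h = 11:15 Galvand Station standard time.
The standard-time date in Galvand Station, 6 April 2029, does not fall between 27 April and 8 October, so daylight saving is not in effect and Galvand Station is at UTC+05:00.
06:15 UTC + 5h = 11:15 Galvand Station.

11:15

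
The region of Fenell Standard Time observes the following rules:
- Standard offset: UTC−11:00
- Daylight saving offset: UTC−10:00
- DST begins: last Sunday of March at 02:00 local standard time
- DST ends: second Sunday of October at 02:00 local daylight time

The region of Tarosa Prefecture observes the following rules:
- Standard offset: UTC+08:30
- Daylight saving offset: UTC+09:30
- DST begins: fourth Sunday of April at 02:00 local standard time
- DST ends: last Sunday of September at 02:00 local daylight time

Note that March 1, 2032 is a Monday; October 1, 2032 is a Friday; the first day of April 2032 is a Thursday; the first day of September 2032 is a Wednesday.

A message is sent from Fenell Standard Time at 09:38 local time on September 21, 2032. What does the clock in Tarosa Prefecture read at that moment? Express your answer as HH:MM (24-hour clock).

1 March 2032 is a Monday, so Sundays fall on 7, 14, 21, 28; the last is March 28.
1 October 2032 is a Friday, so the first Sunday is October 3 and the second is October 10.
September 21, 2032 falls between 28 March and 10 October, so daylight saving is in effect and Fenell Standard Time is at UTC−10:00.
09:38 Fenell Standard Time + 10h = 19:38 UTC.
1 April 2032 is a Thursday, so the first Sunday is April 4 and the fourth is April 25.
1 September 2032 is a Wednesday, so Sundays fall on 5, 12, 19, 26; the last is September 26.
At the standard offset (UTC+08:30), 19:38 UTC + 8h30m = 04:08 Tarosa Prefecture standard time (rolling into the next day, 22 September 2032).
The standard-time date in Tarosa Prefecture, September 22, 2032, lies within the daylight-saving period (25 April – 26 September), so Tarosa Prefecture is on daylight time, UTC+09:30.
19:38 UTC + 9h30m = 05:08 Tarosa Prefecture (rolling into the next day, 22 September 2032).

05:08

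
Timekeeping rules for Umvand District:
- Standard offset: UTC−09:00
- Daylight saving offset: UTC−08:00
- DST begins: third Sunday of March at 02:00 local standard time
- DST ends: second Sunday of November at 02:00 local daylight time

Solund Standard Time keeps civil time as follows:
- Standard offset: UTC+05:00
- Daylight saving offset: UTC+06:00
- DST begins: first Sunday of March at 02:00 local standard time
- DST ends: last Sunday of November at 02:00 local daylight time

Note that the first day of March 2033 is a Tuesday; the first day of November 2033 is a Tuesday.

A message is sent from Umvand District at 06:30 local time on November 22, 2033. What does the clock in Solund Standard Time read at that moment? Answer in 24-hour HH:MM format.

1 March 2033 is a Tuesday, so the first Sunday is March 6 and the third is March 20.
1 November 2033 is a Tuesday, so the first Sunday is November 6 and the second is November 13.
November 22, 2033 is outside the daylight-saving period (20 March – 13 November), so Umvand District is on standard time, UTC−09:00.
06:30 Umvand District + 9h = 15:30 UTC.
1 March 2033 is a Tuesday, so the first Sunday is March 6.
1 November 2033 is a Tuesday, so Sundays fall on 6, 13, 20, 27; the last is November 27.
At the standard offset (UTC+05:00), 15:30 UTC + 5h = 20:30 Solund Standard Time standard time.
Daylight saving runs 6 March – 27 November; the standard-time date in Solund Standard Time, November 22, 2033, is inside that window, so Solund Standard Time is at UTC+06:00.
15:30 UTC + 6h = 21:30 Solund Standard Time.

21:30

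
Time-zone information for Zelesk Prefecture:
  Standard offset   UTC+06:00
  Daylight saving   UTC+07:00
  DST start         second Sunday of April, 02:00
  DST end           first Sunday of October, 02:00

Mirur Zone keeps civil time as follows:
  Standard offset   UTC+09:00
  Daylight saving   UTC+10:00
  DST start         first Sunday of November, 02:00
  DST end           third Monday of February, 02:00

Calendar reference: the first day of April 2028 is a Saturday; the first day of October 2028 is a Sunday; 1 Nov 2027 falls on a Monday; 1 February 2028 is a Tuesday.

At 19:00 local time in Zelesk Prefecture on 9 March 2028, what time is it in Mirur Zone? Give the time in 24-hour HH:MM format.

22:00

1 April 2028 is a Saturday, so the first Sunday is April 2 and the second is April 9.
1 October 2028 is a Sunday, so the first Sunday is October 1.
9 March 2028 is outside the daylight-saving period (9 April – 1 October), so Zelesk Prefecture is on standard time, UTC+06:00.
19:00 Zelesk Prefecture − 6h = 13:00 UTC.
1 November 2027 is a Monday, so the first Sunday is November 7.
1 February 2028 is a Tuesday, so the first Monday is February 7 and the third is February 21.
At the standard offset (UTC+09:00), 13:00 UTC + 9h = 22:00 Mirur Zone standard time.
Daylight saving runs 7 November 2027 – 21 February 2028; the standard-time date in Mirur Zone, 9 March 2028, is outside that window, so Mirur Zone is on standard time at UTC+09:00.
13:00 UTC + 9h = 22:00 Mirur Zone.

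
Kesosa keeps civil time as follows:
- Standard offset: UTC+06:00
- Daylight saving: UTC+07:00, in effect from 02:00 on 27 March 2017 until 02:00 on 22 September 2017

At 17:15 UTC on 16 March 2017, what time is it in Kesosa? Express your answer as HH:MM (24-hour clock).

23:15

At the standard offset (UTC+06:00), 17:15 UTC + 6h = 23:15 Kesosa standard time.
The standard-time date in Kesosa, 16 March 2017, is outside the daylight-saving period (27 March – 22 September), so Kesosa is on standard time, UTC+06:00.
17:15 UTC + 6h = 23:15 local.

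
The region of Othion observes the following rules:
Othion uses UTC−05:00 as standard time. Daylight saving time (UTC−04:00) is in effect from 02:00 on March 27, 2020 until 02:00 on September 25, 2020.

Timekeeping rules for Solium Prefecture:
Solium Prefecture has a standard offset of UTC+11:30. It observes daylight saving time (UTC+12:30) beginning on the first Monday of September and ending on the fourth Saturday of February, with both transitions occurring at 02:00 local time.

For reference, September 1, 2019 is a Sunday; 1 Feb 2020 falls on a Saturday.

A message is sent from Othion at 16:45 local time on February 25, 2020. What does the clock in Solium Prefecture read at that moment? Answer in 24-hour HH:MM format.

09:15

February 25, 2020 does not fall between 27 March and 25 September, so daylight saving is not in effect and Othion is at UTC−05:00.
16:45 Othion + 5h = 21:45 UTC.
1 September 2019 is a Sunday, so the first Monday is September 2.
1 February 2020 is a Saturday, so the first Saturday is February 1 and the fourth is February 22.
At the standard offset (UTC+11:30), 21:45 UTC + 11h30m = 09:15 Solium Prefecture standard time (rolling into the next day, 26 February 2020).
The standard-time date in Solium Prefecture, February 26, 2020, is outside the daylight-saving period (2 September 2019 – 22 February 2020), so Solium Prefecture is on standard time, UTC+11:30.
21:45 UTC + 11h30m = 09:15 Solium Prefecture (rolling into the next day, 26 February 2020).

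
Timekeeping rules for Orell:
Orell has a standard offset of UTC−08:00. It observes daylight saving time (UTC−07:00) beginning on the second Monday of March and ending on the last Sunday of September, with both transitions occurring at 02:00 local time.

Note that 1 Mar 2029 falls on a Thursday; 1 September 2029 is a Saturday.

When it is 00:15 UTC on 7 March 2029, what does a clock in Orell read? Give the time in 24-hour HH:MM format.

16:15

1 March 2029 is a Thursday, so the first Monday is March 5 and the second is March 12.
1 September 2029 is a Saturday, so Sundays fall on 2, 9, 16, 23, 30; the last is September 30.
At the standard offset (UTC−08:00), 00:15 UTC − 8h = 16:15 Orell standard time (rolling into the previous day, 6 March 2029).
The standard-time date in Orell, 6 March 2029, does not fall between 12 March and 30 September, so daylight saving is not in effect and Orell is at UTC−08:00.
00:15 UTC − 8h = 16:15 local (rolling into the previous day, 6 March 2029).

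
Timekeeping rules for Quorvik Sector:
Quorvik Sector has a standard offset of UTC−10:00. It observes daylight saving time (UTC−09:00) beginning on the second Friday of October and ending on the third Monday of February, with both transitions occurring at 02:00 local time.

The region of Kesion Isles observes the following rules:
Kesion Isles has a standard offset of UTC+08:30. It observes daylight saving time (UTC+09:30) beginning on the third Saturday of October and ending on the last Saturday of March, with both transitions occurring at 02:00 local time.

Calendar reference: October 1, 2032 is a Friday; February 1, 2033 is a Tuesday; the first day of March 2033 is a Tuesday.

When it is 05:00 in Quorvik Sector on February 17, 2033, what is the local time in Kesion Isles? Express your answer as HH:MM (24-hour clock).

1 October 2032 is a Friday, so the first Friday is October 1 and the second is October 8.
1 February 2033 is a Tuesday, so the first Monday is February 7 and the third is February 21.
February 17, 2033 lies within the daylight-saving period (8 October 2032 – 21 February 2033), so Quorvik Sector is on daylight time, UTC−09:00.
05:00 Quorvik Sector + 9h = 14:00 UTC.
1 October 2032 is a Friday, so the first Saturday is October 2 and the third is October 16.
1 March 2033 is a Tuesday, so Saturdays fall on 5, 12, 19, 26; the last is March 26.
At the standard offset (UTC+08:30), 14:00 UTC + 8h30m = 22:30 Kesion Isles standard time.
The standard-time date in Kesion Isles, February 17, 2033, falls between 16 October 2032 and 26 March 2033, so daylight saving is in effect and Kesion Isles is at UTC+09:30.
14:00 UTC + 9h30m = 23:30 Kesion Isles.

23:30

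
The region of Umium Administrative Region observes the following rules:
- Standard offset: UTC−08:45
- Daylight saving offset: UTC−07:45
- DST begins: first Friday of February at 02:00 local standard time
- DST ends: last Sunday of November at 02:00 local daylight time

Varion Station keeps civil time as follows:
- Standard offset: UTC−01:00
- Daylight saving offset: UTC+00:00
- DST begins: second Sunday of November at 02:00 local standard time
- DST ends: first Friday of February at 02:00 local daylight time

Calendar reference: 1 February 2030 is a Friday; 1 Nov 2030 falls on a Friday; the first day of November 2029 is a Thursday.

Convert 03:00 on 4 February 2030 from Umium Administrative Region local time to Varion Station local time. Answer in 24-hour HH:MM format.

09:45

1 February 2030 is a Friday, so the first Friday is February 1.
1 November 2030 is a Friday, so Sundays fall on 3, 10, 17, 24; the last is November 24.
Daylight saving runs 1 February – 24 November; 4 February 2030 is inside that window, so Umium Administrative Region is at UTC−07:45.
03:00 Umium Administrative Region + 7h45m = 10:45 UTC.
1 November 2029 is a Thursday, so the first Sunday is November 4 and the second is November 11.
1 February 2030 is a Friday, so the first Friday is February 1.
At the standard offset (UTC−01:00), 10:45 UTC − 1h = 09:45 Varion Station standard time.
The standard-time date in Varion Station, 4 February 2030, does not fall between 11 November 2029 and 1 February 2030, so daylight saving is not in effect and Varion Station is at UTC−01:00.
10:45 UTC − 1h = 09:45 Varion Station.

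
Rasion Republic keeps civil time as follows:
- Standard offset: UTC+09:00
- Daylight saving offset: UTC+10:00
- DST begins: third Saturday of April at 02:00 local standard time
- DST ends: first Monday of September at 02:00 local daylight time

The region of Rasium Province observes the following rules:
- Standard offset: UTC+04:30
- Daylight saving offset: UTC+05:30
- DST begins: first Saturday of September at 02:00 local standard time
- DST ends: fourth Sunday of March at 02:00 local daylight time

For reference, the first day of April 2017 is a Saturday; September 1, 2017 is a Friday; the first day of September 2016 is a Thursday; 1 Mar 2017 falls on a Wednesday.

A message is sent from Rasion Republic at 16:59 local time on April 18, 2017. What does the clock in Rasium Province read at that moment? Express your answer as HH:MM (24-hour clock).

11:29

1 April 2017 is a Saturday, so the first Saturday is April 1 and the third is April 15.
1 September 2017 is a Friday, so the first Monday is September 4.
April 18, 2017 falls between 15 April and 4 September, so daylight saving is in effect and Rasion Republic is at UTC+10:00.
16:59 Rasion Republic − 10h = 06:59 UTC.
1 September 2016 is a Thursday, so the first Saturday is September 3.
1 March 2017 is a Wednesday, so the first Sunday is March 5 and the fourth is March 26.
At the standard offset (UTC+04:30), 06:59 UTC + 4h30m = 11:29 Rasium Province standard time.
The standard-time date in Rasium Province, April 18, 2017, does not fall between 3 September 2016 and 26 March 2017, so daylight saving is not in effect and Rasium Province is at UTC+04:30.
06:59 UTC + 4h30m = 11:29 Rasium Province.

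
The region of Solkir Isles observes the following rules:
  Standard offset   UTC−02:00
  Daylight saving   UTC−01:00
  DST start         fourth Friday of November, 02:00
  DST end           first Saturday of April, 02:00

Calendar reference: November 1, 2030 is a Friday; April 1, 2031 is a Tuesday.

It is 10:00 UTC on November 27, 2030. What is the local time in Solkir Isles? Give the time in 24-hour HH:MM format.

1 November 2030 is a Friday, so the first Friday is November 1 and the fourth is November 22.
1 April 2031 is a Tuesday, so the first Saturday is April 5.
At the standard offset (UTC−02:00), 10:00 UTC − 2h = 08:00 Solkir Isles standard time.
The standard-time date in Solkir Isles, November 27, 2030, lies within the daylight-saving period (22 November 2030 – 5 April 2031), so Solkir Isles is on daylight time, UTC−01:00.
10:00 UTC − 1h = 09:00 local.

09:00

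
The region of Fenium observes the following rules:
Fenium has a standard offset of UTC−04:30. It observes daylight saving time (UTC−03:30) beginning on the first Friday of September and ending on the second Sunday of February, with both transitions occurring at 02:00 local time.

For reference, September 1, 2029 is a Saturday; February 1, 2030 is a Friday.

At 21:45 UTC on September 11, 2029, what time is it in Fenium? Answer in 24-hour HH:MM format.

18:15

1 September 2029 is a Saturday, so the first Friday is September 7.
1 February 2030 is a Friday, so the first Sunday is February 3 and the second is February 10.
At the standard offset (UTC−04:30), 21:45 UTC − 4h30m = 17:15 Fenium standard time.
Daylight saving runs 7 September 2029 – 10 February 2030; the standard-time date in Fenium, September 11, 2029, is inside that window, so Fenium is at UTC−03:30.
21:45 UTC − 3h30m = 18:15 local.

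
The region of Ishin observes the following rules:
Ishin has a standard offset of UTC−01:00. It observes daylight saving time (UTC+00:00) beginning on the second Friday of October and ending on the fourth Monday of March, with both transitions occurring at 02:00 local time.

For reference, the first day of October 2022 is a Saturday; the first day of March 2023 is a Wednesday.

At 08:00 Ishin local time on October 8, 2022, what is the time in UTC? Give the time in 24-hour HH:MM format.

09:00

1 October 2022 is a Saturday, so the first Friday is October 7 and the second is October 14.
1 March 2023 is a Wednesday, so the first Monday is March 6 and the fourth is March 27.
Daylight saving runs 14 October 2022 – 27 March 2023; October 8, 2022 is outside that window, so Ishin is on standard time at UTC−01:00.
08:00 local + 1h = 09:00 UTC.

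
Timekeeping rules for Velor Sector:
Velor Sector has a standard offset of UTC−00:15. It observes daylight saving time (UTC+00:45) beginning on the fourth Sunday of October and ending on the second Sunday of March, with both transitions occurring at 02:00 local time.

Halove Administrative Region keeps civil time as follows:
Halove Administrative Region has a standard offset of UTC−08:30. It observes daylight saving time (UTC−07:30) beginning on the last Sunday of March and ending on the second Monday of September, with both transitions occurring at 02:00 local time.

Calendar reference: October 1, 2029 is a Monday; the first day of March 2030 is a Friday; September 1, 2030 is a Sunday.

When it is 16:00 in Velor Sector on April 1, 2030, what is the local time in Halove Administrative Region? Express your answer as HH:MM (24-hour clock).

1 October 2029 is a Monday, so the first Sunday is October 7 and the fourth is October 28.
1 March 2030 is a Friday, so the first Sunday is March 3 and the second is March 10.
April 1, 2030 does not fall between 28 October 2029 and 10 March 2030, so daylight saving is not in effect and Velor Sector is at UTC−00:15.
16:00 Velor Sector + 0h15m = 16:15 UTC.
1 March 2030 is a Friday, so Sundays fall on 3, 10, 17, 24, 31; the last is March 31.
1 September 2030 is a Sunday, so the first Monday is September 2 and the second is September 9.
At the standard offset (UTC−08:30), 16:15 UTC − 8h30m = 07:45 Halove Administrative Region standard time.
The standard-time date in Halove Administrative Region, April 1, 2030, lies within the daylight-saving period (31 March – 9 September), so Halove Administrative Region is on daylight time, UTC−07:30.
16:15 UTC − 7h30m = 08:45 Halove Administrative Region.

08:45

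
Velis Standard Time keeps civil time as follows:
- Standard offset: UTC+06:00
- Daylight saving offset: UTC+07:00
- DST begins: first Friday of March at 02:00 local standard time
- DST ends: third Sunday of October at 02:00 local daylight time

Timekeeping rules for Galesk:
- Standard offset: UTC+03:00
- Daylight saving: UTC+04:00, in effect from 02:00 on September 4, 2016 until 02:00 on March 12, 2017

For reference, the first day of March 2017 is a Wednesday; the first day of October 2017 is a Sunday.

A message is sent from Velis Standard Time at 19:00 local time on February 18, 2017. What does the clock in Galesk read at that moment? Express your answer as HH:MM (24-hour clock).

1 March 2017 is a Wednesday, so the first Friday is March 3.
1 October 2017 is a Sunday, so the first Sunday is October 1 and the third is October 15.
February 18, 2017 is outside the daylight-saving period (3 March – 15 October), so Velis Standard Time is on standard time, UTC+06:00.
19:00 Velis Standard Time − 6h = 13:00 UTC.
At the standard offset (UTC+03:00), 13:00 UTC + 3h = 16:00 Galesk standard time.
Daylight saving runs 4 September 2016 – 12 March 2017; the standard-time date in Galesk, February 18, 2017, is inside that window, so Galesk is at UTC+04:00.
13:00 UTC + 4h = 17:00 Galesk.

17:00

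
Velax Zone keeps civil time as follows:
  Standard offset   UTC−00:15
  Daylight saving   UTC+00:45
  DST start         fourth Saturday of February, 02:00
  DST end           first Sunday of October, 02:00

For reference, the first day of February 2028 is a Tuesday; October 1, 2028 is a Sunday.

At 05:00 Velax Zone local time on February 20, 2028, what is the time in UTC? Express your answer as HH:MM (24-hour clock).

1 February 2028 is a Tuesday, so the first Saturday is February 5 and the fourth is February 26.
1 October 2028 is a Sunday, so the first Sunday is October 1.
Daylight saving runs 26 February – 1 October; February 20, 2028 is outside that window, so Velax Zone is on standard time at UTC−00:15.
05:00 local + 0h15m = 05:15 UTC.

05:15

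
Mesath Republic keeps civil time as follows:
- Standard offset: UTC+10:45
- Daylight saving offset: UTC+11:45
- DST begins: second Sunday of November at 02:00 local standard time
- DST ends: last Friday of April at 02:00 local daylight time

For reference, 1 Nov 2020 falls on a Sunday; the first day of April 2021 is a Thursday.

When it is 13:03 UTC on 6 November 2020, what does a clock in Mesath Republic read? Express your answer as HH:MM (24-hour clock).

1 November 2020 is a Sunday, so the first Sunday is November 1 and the second is November 8.
1 April 2021 is a Thursday, so Fridays fall on 2, 9, 16, 23, 30; the last is April 30.
At the standard offset (UTC+10:45), 13:03 UTC + 10h45m = 23:48 Mesath Republic standard time.
The standard-time date in Mesath Republic, 6 November 2020, is outside the daylight-saving period (8 November 2020 – 30 April 2021), so Mesath Republic is on standard time, UTC+10:45.
13:03 UTC + 10h45m = 23:48 local.

23:48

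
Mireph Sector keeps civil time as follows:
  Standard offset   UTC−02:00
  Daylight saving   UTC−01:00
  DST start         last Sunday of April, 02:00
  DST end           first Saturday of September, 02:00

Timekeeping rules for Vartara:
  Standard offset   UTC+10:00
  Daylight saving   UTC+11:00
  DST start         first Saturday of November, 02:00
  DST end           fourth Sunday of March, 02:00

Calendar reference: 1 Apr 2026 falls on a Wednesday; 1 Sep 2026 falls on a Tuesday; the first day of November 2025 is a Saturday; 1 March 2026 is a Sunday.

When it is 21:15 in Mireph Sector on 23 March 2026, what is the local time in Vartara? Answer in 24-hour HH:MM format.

1 April 2026 is a Wednesday, so Sundays fall on 5, 12, 19, 26; the last is April 26.
1 September 2026 is a Tuesday, so the first Saturday is September 5.
23 March 2026 is outside the daylight-saving period (26 April – 5 September), so Mireph Sector is on standard time, UTC−02:00.
21:15 Mireph Sector + 2h = 23:15 UTC.
1 November 2025 is a Saturday, so the first Saturday is November 1.
1 March 2026 is a Sunday, so the first Sunday is March 1 and the fourth is March 22.
At the standard offset (UTC+10:00), 23:15 UTC + 10h = 09:15 Vartara standard time (rolling into the next day, 24 March 2026).
Daylight saving runs 1 November 2025 – 22 March 2026; the standard-time date in Vartara, 24 March 2026, is outside that window, so Vartara is on standard time at UTC+10:00.
23:15 UTC + 10h = 09:15 Vartara (rolling into the next day, 24 March 2026).

09:15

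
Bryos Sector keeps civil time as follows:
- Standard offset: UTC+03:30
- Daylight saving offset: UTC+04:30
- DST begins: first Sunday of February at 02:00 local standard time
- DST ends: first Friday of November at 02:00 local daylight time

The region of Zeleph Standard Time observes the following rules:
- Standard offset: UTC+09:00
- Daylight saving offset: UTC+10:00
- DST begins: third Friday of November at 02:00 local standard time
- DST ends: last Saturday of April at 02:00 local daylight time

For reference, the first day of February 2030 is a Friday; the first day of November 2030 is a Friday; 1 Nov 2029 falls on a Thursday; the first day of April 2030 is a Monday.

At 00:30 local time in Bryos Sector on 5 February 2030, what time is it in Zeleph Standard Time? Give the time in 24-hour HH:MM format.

06:00

1 February 2030 is a Friday, so the first Sunday is February 3.
1 November 2030 is a Friday, so the first Friday is November 1.
5 February 2030 falls between 3 February and 1 November, so daylight saving is in effect and Bryos Sector is at UTC+04:30.
00:30 Bryos Sector − 4h30m = 20:00 UTC (rolling into the previous day, 4 February 2030).
1 November 2029 is a Thursday, so the first Friday is November 2 and the third is November 16.
1 April 2030 is a Monday, so Saturdays fall on 6, 13, 20, 27; the last is April 27.
At the standard offset (UTC+09:00), 20:00 UTC + 9h = 05:00 Zeleph Standard Time standard time (rolling into the next day, 5 February 2030).
The standard-time date in Zeleph Standard Time, 5 February 2030, falls between 16 November 2029 and 27 April 2030, so daylight saving is in effect and Zeleph Standard Time is at UTC+10:00.
20:00 UTC + 10h = 06:00 Zeleph Standard Time (rolling into the next day, 5 February 2030).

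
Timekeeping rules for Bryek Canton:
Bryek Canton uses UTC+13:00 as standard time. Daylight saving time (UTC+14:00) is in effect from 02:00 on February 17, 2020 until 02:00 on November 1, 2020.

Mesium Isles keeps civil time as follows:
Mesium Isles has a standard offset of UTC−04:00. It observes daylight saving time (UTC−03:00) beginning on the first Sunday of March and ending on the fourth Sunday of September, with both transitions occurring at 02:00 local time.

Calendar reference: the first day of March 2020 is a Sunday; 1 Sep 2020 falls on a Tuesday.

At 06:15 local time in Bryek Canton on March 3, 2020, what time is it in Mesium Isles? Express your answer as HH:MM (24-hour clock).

March 3, 2020 lies within the daylight-saving period (17 February – 1 November), so Bryek Canton is on daylight time, UTC+14:00.
06:15 Bryek Canton − 14h = 16:15 UTC (rolling into the previous day, 2 March 2020).
1 March 2020 is a Sunday, so the first Sunday is March 1.
1 September 2020 is a Tuesday, so the first Sunday is September 6 and the fourth is September 27.
At the standard offset (UTC−04:00), 16:15 UTC − 4h = 12:15 Mesium Isles standard time.
The standard-time date in Mesium Isles, March 2, 2020, lies within the daylight-saving period (1 March – 27 September), so Mesium Isles is on daylight time, UTC−03:00.
16:15 UTC − 3h = 13:15 Mesium Isles.

13:15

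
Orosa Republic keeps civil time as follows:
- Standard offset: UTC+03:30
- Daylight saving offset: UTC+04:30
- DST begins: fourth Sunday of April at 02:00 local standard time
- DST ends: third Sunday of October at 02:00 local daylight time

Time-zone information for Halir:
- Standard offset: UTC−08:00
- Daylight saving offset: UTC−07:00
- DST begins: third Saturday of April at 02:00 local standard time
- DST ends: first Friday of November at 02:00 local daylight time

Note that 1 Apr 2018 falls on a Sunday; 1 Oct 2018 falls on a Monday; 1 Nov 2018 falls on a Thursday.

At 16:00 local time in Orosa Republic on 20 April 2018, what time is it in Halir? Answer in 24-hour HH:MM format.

1 April 2018 is a Sunday, so the first Sunday is April 1 and the fourth is April 22.
1 October 2018 is a Monday, so the first Sunday is October 7 and the third is October 21.
Daylight saving runs 22 April – 21 October; 20 April 2018 is outside that window, so Orosa Republic is on standard time at UTC+03:30.
16:00 Orosa Republic − 3h30m = 12:30 UTC.
1 April 2018 is a Sunday, so the first Saturday is April 7 and the third is April 21.
1 November 2018 is a Thursday, so the first Friday is November 2.
At the standard offset (UTC−08:00), 12:30 UTC − 8h = 04:30 Halir standard time.
Daylight saving runs 21 April – 2 November; the standard-time date in Halir, 20 April 2018, is outside that window, so Halir is on standard time at UTC−08:00.
12:30 UTC − 8h = 04:30 Halir.

04:30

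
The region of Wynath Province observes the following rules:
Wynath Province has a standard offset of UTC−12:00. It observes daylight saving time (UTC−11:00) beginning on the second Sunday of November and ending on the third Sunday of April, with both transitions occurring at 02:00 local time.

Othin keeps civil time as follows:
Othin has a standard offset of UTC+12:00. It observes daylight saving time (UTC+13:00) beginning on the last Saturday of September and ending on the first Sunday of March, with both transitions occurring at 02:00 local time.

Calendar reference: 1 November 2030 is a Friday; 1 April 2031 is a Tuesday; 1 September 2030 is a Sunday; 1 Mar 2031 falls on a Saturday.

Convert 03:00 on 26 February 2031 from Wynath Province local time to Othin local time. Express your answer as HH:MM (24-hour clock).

1 November 2030 is a Friday, so the first Sunday is November 3 and the second is November 10.
1 April 2031 is a Tuesday, so the first Sunday is April 6 and the third is April 20.
Daylight saving runs 10 November 2030 – 20 April 2031; 26 February 2031 is inside that window, so Wynath Province is at UTC−11:00.
03:00 Wynath Province + 11h = 14:00 UTC.
1 September 2030 is a Sunday, so Saturdays fall on 7, 14, 21, 28; the last is September 28.
1 March 2031 is a Saturday, so the first Sunday is March 2.
At the standard offset (UTC+12:00), 14:00 UTC + 12h = 02:00 Othin standard time (rolling into the next day, 27 February 2031).
The standard-time date in Othin, 27 February 2031, lies within the daylight-saving period (28 September 2030 – 2 March 2031), so Othin is on daylight time, UTC+13:00.
14:00 UTC + 13h = 03:00 Othin (rolling into the next day, 27 February 2031).

03:00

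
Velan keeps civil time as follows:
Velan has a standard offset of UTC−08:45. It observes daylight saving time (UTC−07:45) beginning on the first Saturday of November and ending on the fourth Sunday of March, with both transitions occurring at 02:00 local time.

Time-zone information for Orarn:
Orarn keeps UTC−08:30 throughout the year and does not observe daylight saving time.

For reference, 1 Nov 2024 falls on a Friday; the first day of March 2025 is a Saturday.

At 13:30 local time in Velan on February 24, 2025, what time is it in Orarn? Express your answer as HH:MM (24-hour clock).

1 November 2024 is a Friday, so the first Saturday is November 2.
1 March 2025 is a Saturday, so the first Sunday is March 2 and the fourth is March 23.
Daylight saving runs 2 November 2024 – 23 March 2025; February 24, 2025 is inside that window, so Velan is at UTC−07:45.
13:30 Velan + 7h45m = 21:15 UTC.
Orarn has no daylight saving, so its offset is UTC−08:30 year-round.
21:15 UTC − 8h30m = 12:45 Orarn.

12:45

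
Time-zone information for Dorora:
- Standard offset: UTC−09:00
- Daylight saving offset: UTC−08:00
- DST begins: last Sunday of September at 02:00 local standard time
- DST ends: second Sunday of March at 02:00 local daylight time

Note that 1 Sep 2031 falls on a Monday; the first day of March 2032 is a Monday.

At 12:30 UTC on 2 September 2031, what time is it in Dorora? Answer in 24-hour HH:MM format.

03:30

1 September 2031 is a Monday, so Sundays fall on 7, 14, 21, 28; the last is September 28.
1 March 2032 is a Monday, so the first Sunday is March 7 and the second is March 14.
At the standard offset (UTC−09:00), 12:30 UTC − 9h = 03:30 Dorora standard time.
The standard-time date in Dorora, 2 September 2031, is outside the daylight-saving period (28 September 2031 – 14 March 2032), so Dorora is on standard time, UTC−09:00.
12:30 UTC − 9h = 03:30 local.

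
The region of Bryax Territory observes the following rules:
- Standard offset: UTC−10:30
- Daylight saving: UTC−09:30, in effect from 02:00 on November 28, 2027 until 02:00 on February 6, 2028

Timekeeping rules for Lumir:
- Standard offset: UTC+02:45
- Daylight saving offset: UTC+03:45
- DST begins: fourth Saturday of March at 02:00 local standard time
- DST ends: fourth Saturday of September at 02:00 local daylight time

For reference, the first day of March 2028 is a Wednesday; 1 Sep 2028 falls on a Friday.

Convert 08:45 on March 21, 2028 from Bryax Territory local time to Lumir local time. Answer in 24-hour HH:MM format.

22:00

March 21, 2028 is outside the daylight-saving period (28 November 2027 – 6 February 2028), so Bryax Territory is on standard time, UTC−10:30.
08:45 Bryax Territory + 10h30m = 19:15 UTC.
1 March 2028 is a Wednesday, so the first Saturday is March 4 and the fourth is March 25.
1 September 2028 is a Friday, so the first Saturday is September 2 and the fourth is September 23.
At the standard offset (UTC+02:45), 19:15 UTC + 2h45m = 22:00 Lumir standard time.
The standard-time date in Lumir, March 21, 2028, does not fall between 25 March and 23 September, so daylight saving is not in effect and Lumir is at UTC+02:45.
19:15 UTC + 2h45m = 22:00 Lumir.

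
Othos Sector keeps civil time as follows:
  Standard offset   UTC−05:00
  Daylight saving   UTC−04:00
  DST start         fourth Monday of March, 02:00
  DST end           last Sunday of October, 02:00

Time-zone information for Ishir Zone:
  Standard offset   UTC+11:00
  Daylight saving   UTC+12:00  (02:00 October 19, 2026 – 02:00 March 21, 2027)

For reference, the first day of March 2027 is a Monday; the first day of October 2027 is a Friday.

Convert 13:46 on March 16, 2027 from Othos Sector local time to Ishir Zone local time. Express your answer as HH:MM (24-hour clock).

06:46

1 March 2027 is a Monday, so the first Monday is March 1 and the fourth is March 22.
1 October 2027 is a Friday, so Sundays fall on 3, 10, 17, 24, 31; the last is October 31.
March 16, 2027 is outside the daylight-saving period (22 March – 31 October), so Othos Sector is on standard time, UTC−05:00.
13:46 Othos Sector + 5h = 18:46 UTC.
At the standard offset (UTC+11:00), 18:46 UTC + 11h = 05:46 Ishir Zone standard time (rolling into the next day, 17 March 2027).
The standard-time date in Ishir Zone, March 17, 2027, falls between 19 October 2026 and 21 March 2027, so daylight saving is in effect and Ishir Zone is at UTC+12:00.
18:46 UTC + 12h = 06:46 Ishir Zone (rolling into the next day, 17 March 2027).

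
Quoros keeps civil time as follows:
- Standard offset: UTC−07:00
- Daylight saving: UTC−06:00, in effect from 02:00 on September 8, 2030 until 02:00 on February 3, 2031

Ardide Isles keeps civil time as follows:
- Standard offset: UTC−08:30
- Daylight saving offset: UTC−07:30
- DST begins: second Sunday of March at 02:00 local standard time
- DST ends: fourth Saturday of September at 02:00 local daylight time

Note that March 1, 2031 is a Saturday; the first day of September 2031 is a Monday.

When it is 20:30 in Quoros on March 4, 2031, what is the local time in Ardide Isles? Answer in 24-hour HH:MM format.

Daylight saving runs 8 September 2030 – 3 February 2031; March 4, 2031 is outside that window, so Quoros is on standard time at UTC−07:00.
20:30 Quoros + 7h = 03:30 UTC (rolling into the next day, 5 March 2031).
1 March 2031 is a Saturday, so the first Sunday is March 2 and the second is March 9.
1 September 2031 is a Monday, so the first Saturday is September 6 and the fourth is September 27.
At the standard offset (UTC−08:30), 03:30 UTC − 8h30m = 19:00 Ardide Isles standard time (rolling into the previous day, 4 March 2031).
Daylight saving runs 9 March – 27 September; the standard-time date in Ardide Isles, March 4, 2031, is outside that window, so Ardide Isles is on standard time at UTC−08:30.
03:30 UTC − 8h30m = 19:00 Ardide Isles (rolling into the previous day, 4 March 2031).

19:00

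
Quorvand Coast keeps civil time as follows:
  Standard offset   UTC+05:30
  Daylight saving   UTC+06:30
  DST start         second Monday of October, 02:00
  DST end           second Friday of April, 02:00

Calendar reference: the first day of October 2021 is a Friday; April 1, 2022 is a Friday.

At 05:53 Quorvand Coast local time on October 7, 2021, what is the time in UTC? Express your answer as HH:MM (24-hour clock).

1 October 2021 is a Friday, so the first Monday is October 4 and the second is October 11.
1 April 2022 is a Friday, so the first Friday is April 1 and the second is April 8.
October 7, 2021 does not fall between 11 October 2021 and 8 April 2022, so daylight saving is not in effect and Quorvand Coast is at UTC+05:30.
05:53 local − 5h30m = 00:23 UTC.

00:23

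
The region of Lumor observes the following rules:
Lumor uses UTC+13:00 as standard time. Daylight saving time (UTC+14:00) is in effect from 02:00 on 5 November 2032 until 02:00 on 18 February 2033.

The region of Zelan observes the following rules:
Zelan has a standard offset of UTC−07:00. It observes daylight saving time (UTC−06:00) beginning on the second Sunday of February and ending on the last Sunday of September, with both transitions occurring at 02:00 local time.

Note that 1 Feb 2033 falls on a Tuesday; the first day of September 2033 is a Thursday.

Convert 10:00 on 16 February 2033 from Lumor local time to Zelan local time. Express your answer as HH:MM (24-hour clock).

14:00

16 February 2033 falls between 5 November 2032 and 18 February 2033, so daylight saving is in effect and Lumor is at UTC+14:00.
10:00 Lumor − 14h = 20:00 UTC (rolling into the previous day, 15 February 2033).
1 February 2033 is a Tuesday, so the first Sunday is February 6 and the second is February 13.
1 September 2033 is a Thursday, so Sundays fall on 4, 11, 18, 25; the last is September 25.
At the standard offset (UTC−07:00), 20:00 UTC − 7h = 13:00 Zelan standard time.
Daylight saving runs 13 February – 25 September; the standard-time date in Zelan, 15 February 2033, is inside that window, so Zelan is at UTC−06:00.
20:00 UTC − 6h = 14:00 Zelan.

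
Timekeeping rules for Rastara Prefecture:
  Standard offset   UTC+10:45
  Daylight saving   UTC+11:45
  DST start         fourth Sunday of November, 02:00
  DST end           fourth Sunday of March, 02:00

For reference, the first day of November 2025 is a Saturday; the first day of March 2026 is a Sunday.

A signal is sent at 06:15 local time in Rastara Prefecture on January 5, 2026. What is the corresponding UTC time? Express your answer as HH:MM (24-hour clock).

1 November 2025 is a Saturday, so the first Sunday is November 2 and the fourth is November 23.
1 March 2026 is a Sunday, so the first Sunday is March 1 and the fourth is March 22.
Daylight saving runs 23 November 2025 – 22 March 2026; January 5, 2026 is inside that window, so Rastara Prefecture is at UTC+11:45.
06:15 local − 11h45m = 18:30 UTC (rolling into the previous day, 4 January 2026).

18:30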